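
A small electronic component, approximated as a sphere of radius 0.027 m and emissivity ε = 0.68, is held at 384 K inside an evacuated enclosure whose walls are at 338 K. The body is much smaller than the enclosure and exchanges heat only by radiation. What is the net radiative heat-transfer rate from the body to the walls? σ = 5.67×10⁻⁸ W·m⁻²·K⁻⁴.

For a small grey body in a large enclosure: P_net = εσA(T_body⁴ − T_wall⁴).
A = 4πr² = 0.009161 m²; T_body⁴ − T_wall⁴ = 2.174×10¹⁰ − 1.305×10¹⁰ = 8.692×10⁹ K⁴.
|P_net| = 0.68·5.67×10⁻⁸·0.009161·8.692×10⁹.

P_net ≈ 3.07 W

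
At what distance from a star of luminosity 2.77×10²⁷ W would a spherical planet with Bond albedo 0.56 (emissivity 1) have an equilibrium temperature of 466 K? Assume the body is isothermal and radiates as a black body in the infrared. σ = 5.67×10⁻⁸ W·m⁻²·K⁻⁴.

d ≈ 9.52×10¹⁰ m

For an isothermal black-emitting sphere, (1−a)S·πr² = σ·4πr²·T⁴ ⇒ S = 4σT⁴/(1−a).
S = 4·5.67×10⁻⁸·(466)⁴/0.440 = 24310 W/m².
Flux falls as S = L/(4πd²), so d = √(L/(4πS)) = √(2.77×10²⁷/(4π·24310)).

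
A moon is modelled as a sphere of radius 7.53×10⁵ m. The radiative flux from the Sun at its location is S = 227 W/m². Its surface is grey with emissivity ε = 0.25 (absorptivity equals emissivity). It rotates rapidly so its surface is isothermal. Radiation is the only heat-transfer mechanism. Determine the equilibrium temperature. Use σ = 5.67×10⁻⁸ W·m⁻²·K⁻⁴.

At equilibrium, absorbed power = emitted power.
Absorbing cross-section = πr² = 1.781×10¹² m²; emitting surface = 4πr² = 7.125×10¹² m² (ratio 4).
εS·A_cross = εσ·A_surf·T⁴  ⇒  T⁴ = S/(4σ)   (ε cancels).
T⁴ = 227/(4·5.67×10⁻⁸) = 1.001×10⁹ K⁴.
T = (1.001×10⁹)^(1/4).

T ≈ 178 K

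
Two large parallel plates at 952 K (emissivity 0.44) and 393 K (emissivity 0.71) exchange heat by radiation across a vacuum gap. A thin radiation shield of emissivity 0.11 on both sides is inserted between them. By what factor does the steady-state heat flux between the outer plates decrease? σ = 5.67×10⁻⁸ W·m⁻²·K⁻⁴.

factor ≈ 7.41

Without shield: q₀ = σΔ(T⁴)/(1/ε₁+1/ε₂−1) with denominator 2.681.
With shield the two gaps are in series; the resistances add: (1/ε₁+1/ε_s−1)+(1/ε_s+1/ε₂−1) = 10.36+9.499 = 19.86.
Heat-flux ratio q₀/q = 19.86/2.681.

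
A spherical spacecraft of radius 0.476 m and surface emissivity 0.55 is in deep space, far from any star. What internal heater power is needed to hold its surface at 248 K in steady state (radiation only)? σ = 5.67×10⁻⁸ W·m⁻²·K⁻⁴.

P ≈ 336 W

P = εσ·4πr²·T⁴.
4πr² = 2.847 m²; T⁴ = 3.783×10⁹ K⁴.
P = 0.55·5.67×10⁻⁸·2.847·3.783×10⁹.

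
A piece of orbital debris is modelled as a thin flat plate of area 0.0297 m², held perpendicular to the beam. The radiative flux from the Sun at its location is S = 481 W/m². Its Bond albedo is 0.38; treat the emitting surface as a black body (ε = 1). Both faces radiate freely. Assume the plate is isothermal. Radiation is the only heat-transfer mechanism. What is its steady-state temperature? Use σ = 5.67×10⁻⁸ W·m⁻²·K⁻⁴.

At equilibrium, absorbed power = emitted power.
Absorbing cross-section = A = 0.02970 m²; emitting surface = 2A = 0.05940 m² (ratio 2).
(1−a)S·A_cross = εσ·A_surf·T⁴  ⇒  T⁴ = (1−a)S/(2σ).
T⁴ = 0.620·481/(2·5.67×10⁻⁸) = 2.630×10⁹ K⁴.
T = (2.630×10⁹)^(1/4).

T ≈ 226 K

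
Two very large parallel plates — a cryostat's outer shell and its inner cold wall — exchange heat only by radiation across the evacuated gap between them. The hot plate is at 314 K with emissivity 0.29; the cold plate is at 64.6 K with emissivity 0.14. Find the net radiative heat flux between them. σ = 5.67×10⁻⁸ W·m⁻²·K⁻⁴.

q ≈ 57.4 W/m²

For two infinite grey parallel plates, q = σ(T₁⁴ − T₂⁴)/(1/ε₁ + 1/ε₂ − 1).
T₁⁴ − T₂⁴ = 9.721×10⁹ − 1.742×10⁷ = 9.704×10⁹ K⁴.
1/ε₁ + 1/ε₂ − 1 = 3.448 + 7.143 − 1 = 9.591.
q = 5.67×10⁻⁸ × 9.704×10⁹ / 9.591.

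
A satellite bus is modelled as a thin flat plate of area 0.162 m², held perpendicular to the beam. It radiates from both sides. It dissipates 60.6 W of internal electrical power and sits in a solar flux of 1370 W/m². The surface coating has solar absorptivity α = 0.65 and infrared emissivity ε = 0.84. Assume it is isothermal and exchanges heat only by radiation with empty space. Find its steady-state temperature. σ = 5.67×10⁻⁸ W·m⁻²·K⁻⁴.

T ≈ 339 K

At steady state, absorbed solar power + internal power = radiated power.
Absorbed: α·S·A_cross = 0.65·1370·0.1620 = 144.3 W (cross-section A).
Total input = 144.3 + 60.6 = 204.9 W.
Radiated: εσ·A_surf·T⁴ with A_surf = 2A = 0.3240 m².
T⁴ = 204.9/(0.84·5.67×10⁻⁸·0.3240) = 1.328×10¹⁰ K⁴.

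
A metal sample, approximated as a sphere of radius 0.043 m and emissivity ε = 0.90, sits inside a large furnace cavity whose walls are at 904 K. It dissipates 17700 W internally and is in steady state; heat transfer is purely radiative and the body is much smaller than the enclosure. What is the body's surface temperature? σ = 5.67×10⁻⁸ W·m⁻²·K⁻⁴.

T ≈ 1990 K

For a small grey body in a large enclosure, net radiated power = εσA(T⁴ − T_w⁴).
Steady state: P = εσA(T⁴ − T_w⁴) with A = 4πr² = 0.02324 m².
T⁴ = P/(εσA) + T_w⁴ = 17700/(0.90·5.67×10⁻⁸·0.02324) + (904)⁴
    = 1.493×10¹³ + 6.678×10¹¹ = 1.560×10¹³ K⁴.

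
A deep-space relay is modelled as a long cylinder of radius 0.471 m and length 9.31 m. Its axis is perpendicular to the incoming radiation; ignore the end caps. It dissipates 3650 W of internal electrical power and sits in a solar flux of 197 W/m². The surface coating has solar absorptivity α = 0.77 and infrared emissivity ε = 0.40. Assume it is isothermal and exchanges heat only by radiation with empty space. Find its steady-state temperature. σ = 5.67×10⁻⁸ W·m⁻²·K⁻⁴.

At steady state, absorbed solar power + internal power = radiated power.
Absorbed: α·S·A_cross = 0.77·197·8.770 = 1330 W (cross-section 2rL).
Total input = 1330 + 3650 = 4980 W.
Radiated: εσ·A_surf·T⁴ with A_surf = 2πrL = 27.55 m².
T⁴ = 4980/(0.40·5.67×10⁻⁸·27.55) = 7.970×10⁹ K⁴.

T ≈ 299 K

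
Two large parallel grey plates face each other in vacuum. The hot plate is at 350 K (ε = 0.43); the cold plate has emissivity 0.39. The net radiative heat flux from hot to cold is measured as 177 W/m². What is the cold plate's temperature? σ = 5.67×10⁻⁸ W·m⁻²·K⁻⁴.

T₂ ≈ 231 K

q = σ(T₁⁴ − T₂⁴)/(1/ε₁ + 1/ε₂ − 1); denominator = 3.890.
T₂⁴ = T₁⁴ − q·(1/ε₁+1/ε₂−1)/σ = 1.501×10¹⁰ − 177·3.890/5.67×10⁻⁸
    = 2.864×10⁹ K⁴.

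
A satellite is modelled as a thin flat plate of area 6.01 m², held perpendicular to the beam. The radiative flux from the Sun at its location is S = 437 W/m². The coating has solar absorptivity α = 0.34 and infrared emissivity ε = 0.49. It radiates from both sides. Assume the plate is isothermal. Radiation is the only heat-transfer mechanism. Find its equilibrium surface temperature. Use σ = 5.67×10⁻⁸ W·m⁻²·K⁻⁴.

T ≈ 227 K

At equilibrium, absorbed power = emitted power.
Absorbing cross-section = A = 6.010 m²; emitting surface = 2A = 12.02 m² (ratio 2).
αS·A_cross = εσ·A_surf·T⁴  ⇒  T⁴ = αS/(ε·2σ).
T⁴ = 0.340·437/(0.49·2·5.67×10⁻⁸) = 2.674×10⁹ K⁴.
T = (2.674×10⁹)^(1/4).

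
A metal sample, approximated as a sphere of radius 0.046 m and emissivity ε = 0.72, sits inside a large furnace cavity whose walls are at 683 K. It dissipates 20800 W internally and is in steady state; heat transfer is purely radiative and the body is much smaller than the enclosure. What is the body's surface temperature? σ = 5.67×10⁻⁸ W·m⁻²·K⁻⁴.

T ≈ 2100 K

For a small grey body in a large enclosure, net radiated power = εσA(T⁴ − T_w⁴).
Steady state: P = εσA(T⁴ − T_w⁴) with A = 4πr² = 0.02659 m².
T⁴ = P/(εσA) + T_w⁴ = 20800/(0.72·5.67×10⁻⁸·0.02659) + (683)⁴
    = 1.916×10¹³ + 2.176×10¹¹ = 1.938×10¹³ K⁴.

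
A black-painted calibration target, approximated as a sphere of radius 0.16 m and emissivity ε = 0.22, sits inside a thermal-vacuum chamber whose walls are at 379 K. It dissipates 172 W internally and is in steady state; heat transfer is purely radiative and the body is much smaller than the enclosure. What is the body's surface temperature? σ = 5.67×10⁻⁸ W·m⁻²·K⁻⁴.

For a small grey body in a large enclosure, net radiated power = εσA(T⁴ − T_w⁴).
Steady state: P = εσA(T⁴ − T_w⁴) with A = 4πr² = 0.3217 m².
T⁴ = P/(εσA) + T_w⁴ = 172/(0.22·5.67×10⁻⁸·0.3217) + (379)⁴
    = 4.286×10¹⁰ + 2.063×10¹⁰ = 6.349×10¹⁰ K⁴.

T ≈ 502 K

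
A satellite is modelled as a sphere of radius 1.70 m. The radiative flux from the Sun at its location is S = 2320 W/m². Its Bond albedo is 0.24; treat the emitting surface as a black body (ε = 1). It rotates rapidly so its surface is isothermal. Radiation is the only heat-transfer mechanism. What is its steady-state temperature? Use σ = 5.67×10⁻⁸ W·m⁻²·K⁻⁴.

At equilibrium, absorbed power = emitted power.
Absorbing cross-section = πr² = 9.079 m²; emitting surface = 4πr² = 36.32 m² (ratio 4).
(1−a)S·A_cross = εσ·A_surf·T⁴  ⇒  T⁴ = (1−a)S/(4σ).
T⁴ = 0.760·2320/(4·5.67×10⁻⁸) = 7.774×10⁹ K⁴.
T = (7.774×10⁹)^(1/4).

T ≈ 297 K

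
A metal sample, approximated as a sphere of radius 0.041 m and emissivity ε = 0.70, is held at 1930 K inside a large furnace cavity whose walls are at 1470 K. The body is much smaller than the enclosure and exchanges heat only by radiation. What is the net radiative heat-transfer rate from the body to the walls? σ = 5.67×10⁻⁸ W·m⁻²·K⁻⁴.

P_net ≈ 7720 W

For a small grey body in a large enclosure: P_net = εσA(T_body⁴ − T_wall⁴).
A = 4πr² = 0.02112 m²; T_body⁴ − T_wall⁴ = 1.387×10¹³ − 4.669×10¹² = 9.205×10¹² K⁴.
|P_net| = 0.70·5.67×10⁻⁸·0.02112·9.205×10¹².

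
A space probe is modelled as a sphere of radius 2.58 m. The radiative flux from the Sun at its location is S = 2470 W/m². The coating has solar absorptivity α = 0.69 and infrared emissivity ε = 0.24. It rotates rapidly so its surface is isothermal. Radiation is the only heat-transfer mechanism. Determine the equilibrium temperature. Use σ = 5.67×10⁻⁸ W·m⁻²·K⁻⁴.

At equilibrium, absorbed power = emitted power.
Absorbing cross-section = πr² = 20.91 m²; emitting surface = 4πr² = 83.65 m² (ratio 4).
αS·A_cross = εσ·A_surf·T⁴  ⇒  T⁴ = αS/(ε·4σ).
T⁴ = 0.690·2470/(0.24·4·5.67×10⁻⁸) = 3.131×10¹⁰ K⁴.
T = (3.131×10¹⁰)^(1/4).

T ≈ 421 K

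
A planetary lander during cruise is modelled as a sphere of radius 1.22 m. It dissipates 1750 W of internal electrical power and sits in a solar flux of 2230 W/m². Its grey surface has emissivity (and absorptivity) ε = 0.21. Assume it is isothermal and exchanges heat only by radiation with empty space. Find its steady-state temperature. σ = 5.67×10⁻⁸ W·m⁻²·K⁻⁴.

T ≈ 365 K

At steady state, absorbed solar power + internal power = radiated power.
Absorbed: α·S·A_cross = 0.21·2230·4.676 = 2190 W (cross-section πr²).
Total input = 2190 + 1750 = 3940 W.
Radiated: εσ·A_surf·T⁴ with A_surf = 4πr² = 18.70 m².
T⁴ = 3940/(0.21·5.67×10⁻⁸·18.70) = 1.769×10¹⁰ K⁴.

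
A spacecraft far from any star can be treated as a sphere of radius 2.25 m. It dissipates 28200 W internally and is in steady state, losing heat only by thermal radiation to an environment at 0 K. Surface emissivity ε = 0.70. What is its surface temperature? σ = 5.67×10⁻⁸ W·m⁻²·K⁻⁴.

T ≈ 325 K

Steady state: internal power = radiated power, P = εσA T⁴.
Radiating area A = 4πr² = 63.62 m².
T⁴ = P/(εσA) = 28200/(0.70·5.67×10⁻⁸·63.62) = 1.117×10¹⁰ K⁴.
T = (1.117×10¹⁰)^(1/4).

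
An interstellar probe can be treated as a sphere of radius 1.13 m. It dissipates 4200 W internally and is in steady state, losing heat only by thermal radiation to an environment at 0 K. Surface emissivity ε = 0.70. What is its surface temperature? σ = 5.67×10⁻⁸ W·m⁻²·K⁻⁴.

T ≈ 285 K

Steady state: internal power = radiated power, P = εσA T⁴.
Radiating area A = 4πr² = 16.05 m².
T⁴ = P/(εσA) = 4200/(0.70·5.67×10⁻⁸·16.05) = 6.595×10⁹ K⁴.
T = (6.595×10⁹)^(1/4).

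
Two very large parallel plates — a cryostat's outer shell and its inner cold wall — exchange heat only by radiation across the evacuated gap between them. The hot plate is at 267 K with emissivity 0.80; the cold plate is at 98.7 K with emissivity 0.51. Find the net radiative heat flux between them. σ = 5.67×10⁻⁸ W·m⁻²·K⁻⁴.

q ≈ 128 W/m²

For two infinite grey parallel plates, q = σ(T₁⁴ − T₂⁴)/(1/ε₁ + 1/ε₂ − 1).
T₁⁴ − T₂⁴ = 5.082×10⁹ − 9.490×10⁷ = 4.987×10⁹ K⁴.
1/ε₁ + 1/ε₂ − 1 = 1.250 + 1.961 − 1 = 2.211.
q = 5.67×10⁻⁸ × 4.987×10⁹ / 2.211.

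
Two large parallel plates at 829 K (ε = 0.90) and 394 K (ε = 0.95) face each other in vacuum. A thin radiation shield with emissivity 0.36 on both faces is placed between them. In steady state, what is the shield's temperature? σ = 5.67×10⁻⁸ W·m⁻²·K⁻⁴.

T_s ≈ 704 K

In steady state the net flux on the hot side equals that on the cold side.
σ(T₁⁴−T_s⁴)/D₁ = σ(T_s⁴−T₂⁴)/D₂, with D₁ = 1/ε₁+1/ε_s−1 = 2.889, D₂ = 1/ε_s+1/ε₂−1 = 2.830.
Solve for T_s⁴: T_s⁴ = (D₂·T₁⁴ + D₁·T₂⁴)/(D₁+D₂) = 2.459×10¹¹ K⁴.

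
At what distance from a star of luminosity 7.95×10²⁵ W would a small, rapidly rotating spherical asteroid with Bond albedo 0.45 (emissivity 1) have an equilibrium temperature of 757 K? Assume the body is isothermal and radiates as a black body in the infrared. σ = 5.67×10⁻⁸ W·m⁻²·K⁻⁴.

For an isothermal black-emitting sphere, (1−a)S·πr² = σ·4πr²·T⁴ ⇒ S = 4σT⁴/(1−a).
S = 4·5.67×10⁻⁸·(757)⁴/0.550 = 1.354×10⁵ W/m².
Flux falls as S = L/(4πd²), so d = √(L/(4πS)) = √(7.95×10²⁵/(4π·1.354×10⁵)).

d ≈ 6.84×10⁹ m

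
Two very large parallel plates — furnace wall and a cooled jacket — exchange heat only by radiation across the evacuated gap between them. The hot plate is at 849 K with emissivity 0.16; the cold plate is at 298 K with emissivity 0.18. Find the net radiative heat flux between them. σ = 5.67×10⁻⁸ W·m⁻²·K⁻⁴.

For two infinite grey parallel plates, q = σ(T₁⁴ − T₂⁴)/(1/ε₁ + 1/ε₂ − 1).
T₁⁴ − T₂⁴ = 5.196×10¹¹ − 7.886×10⁹ = 5.117×10¹¹ K⁴.
1/ε₁ + 1/ε₂ − 1 = 6.250 + 5.556 − 1 = 10.81.
q = 5.67×10⁻⁸ × 5.117×10¹¹ / 10.81.

q ≈ 2680 W/m²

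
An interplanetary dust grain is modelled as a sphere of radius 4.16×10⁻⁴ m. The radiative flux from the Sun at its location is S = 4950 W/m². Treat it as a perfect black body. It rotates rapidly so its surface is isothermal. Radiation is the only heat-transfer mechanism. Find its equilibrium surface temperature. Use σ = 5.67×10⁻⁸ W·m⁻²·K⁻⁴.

T ≈ 384 K

At equilibrium, absorbed power = emitted power.
Absorbing cross-section = πr² = 5.437×10⁻⁷ m²; emitting surface = 4πr² = 2.175×10⁻⁶ m² (ratio 4).
S·A_cross = εσ·A_surf·T⁴  ⇒  T⁴ = S/(4σ).
T⁴ = 1.00·4950/(4·5.67×10⁻⁸) = 2.183×10¹⁰ K⁴.
T = (2.183×10¹⁰)^(1/4).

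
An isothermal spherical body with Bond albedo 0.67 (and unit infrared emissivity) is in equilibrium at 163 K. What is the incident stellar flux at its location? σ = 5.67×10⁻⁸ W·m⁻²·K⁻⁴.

(1−a)S·πr² = σ·4πr²·T⁴ ⇒ S = 4σT⁴/(1−a).
S = 4·5.67×10⁻⁸·7.059×10⁸/0.330.

S ≈ 485 W/m²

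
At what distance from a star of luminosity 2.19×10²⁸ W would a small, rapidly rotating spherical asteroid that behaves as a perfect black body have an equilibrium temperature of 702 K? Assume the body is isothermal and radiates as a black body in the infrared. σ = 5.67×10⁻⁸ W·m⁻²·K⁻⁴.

d ≈ 1.78×10¹¹ m

For an isothermal black-emitting sphere, (1−a)S·πr² = σ·4πr²·T⁴ ⇒ S = 4σT⁴/(1−a).
S = 4·5.67×10⁻⁸·(702)⁴/1.00 = 55080 W/m².
Flux falls as S = L/(4πd²), so d = √(L/(4πS)) = √(2.19×10²⁸/(4π·55080)).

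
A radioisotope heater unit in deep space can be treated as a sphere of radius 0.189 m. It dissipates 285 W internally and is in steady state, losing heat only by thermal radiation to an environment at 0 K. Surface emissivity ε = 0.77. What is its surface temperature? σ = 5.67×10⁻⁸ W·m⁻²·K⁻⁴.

T ≈ 347 K

Steady state: internal power = radiated power, P = εσA T⁴.
Radiating area A = 4πr² = 0.4489 m².
T⁴ = P/(εσA) = 285/(0.77·5.67×10⁻⁸·0.4489) = 1.454×10¹⁰ K⁴.
T = (1.454×10¹⁰)^(1/4).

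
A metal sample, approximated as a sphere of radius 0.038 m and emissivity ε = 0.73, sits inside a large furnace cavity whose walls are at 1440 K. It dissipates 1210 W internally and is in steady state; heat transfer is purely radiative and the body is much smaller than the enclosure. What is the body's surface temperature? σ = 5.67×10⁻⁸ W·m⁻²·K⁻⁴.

T ≈ 1560 K

For a small grey body in a large enclosure, net radiated power = εσA(T⁴ − T_w⁴).
Steady state: P = εσA(T⁴ − T_w⁴) with A = 4πr² = 0.01815 m².
T⁴ = P/(εσA) + T_w⁴ = 1210/(0.73·5.67×10⁻⁸·0.01815) + (1440)⁴
    = 1.611×10¹² + 4.300×10¹² = 5.911×10¹² K⁴.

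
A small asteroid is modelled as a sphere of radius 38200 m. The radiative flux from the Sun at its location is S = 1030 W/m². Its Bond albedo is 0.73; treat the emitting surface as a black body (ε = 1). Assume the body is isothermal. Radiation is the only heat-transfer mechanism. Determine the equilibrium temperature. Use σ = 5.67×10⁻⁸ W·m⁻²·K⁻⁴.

T ≈ 187 K

At equilibrium, absorbed power = emitted power.
Absorbing cross-section = πr² = 4.584×10⁹ m²; emitting surface = 4πr² = 1.834×10¹⁰ m² (ratio 4).
(1−a)S·A_cross = εσ·A_surf·T⁴  ⇒  T⁴ = (1−a)S/(4σ).
T⁴ = 0.270·1030/(4·5.67×10⁻⁸) = 1.226×10⁹ K⁴.
T = (1.226×10⁹)^(1/4).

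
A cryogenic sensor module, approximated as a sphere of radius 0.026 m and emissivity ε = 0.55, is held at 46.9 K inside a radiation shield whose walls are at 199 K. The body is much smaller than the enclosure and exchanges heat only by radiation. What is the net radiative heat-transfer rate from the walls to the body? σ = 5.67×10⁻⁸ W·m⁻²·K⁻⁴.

For a small grey body in a large enclosure: P_net = εσA(T_body⁴ − T_wall⁴).
A = 4πr² = 0.008495 m²; T_body⁴ − T_wall⁴ = 4.838×10⁶ − 1.568×10⁹ = -1.563×10⁹ K⁴.
|P_net| = 0.55·5.67×10⁻⁸·0.008495·1.563×10⁹.

P_net ≈ 0.414 W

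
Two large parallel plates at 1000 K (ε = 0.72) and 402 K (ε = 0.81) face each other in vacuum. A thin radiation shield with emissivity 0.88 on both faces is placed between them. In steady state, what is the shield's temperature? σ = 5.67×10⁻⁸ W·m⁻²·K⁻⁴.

In steady state the net flux on the hot side equals that on the cold side.
σ(T₁⁴−T_s⁴)/D₁ = σ(T_s⁴−T₂⁴)/D₂, with D₁ = 1/ε₁+1/ε_s−1 = 1.525, D₂ = 1/ε_s+1/ε₂−1 = 1.371.
Solve for T_s⁴: T_s⁴ = (D₂·T₁⁴ + D₁·T₂⁴)/(D₁+D₂) = 4.871×10¹¹ K⁴.

T_s ≈ 835 K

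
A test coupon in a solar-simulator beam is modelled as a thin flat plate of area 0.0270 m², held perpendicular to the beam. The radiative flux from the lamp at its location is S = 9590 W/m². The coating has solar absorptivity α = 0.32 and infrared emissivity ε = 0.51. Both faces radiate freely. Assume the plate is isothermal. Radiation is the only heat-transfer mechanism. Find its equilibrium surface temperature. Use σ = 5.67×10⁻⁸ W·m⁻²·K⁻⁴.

At equilibrium, absorbed power = emitted power.
Absorbing cross-section = A = 0.02700 m²; emitting surface = 2A = 0.05400 m² (ratio 2).
αS·A_cross = εσ·A_surf·T⁴  ⇒  T⁴ = αS/(ε·2σ).
T⁴ = 0.320·9590/(0.51·2·5.67×10⁻⁸) = 5.306×10¹⁰ K⁴.
T = (5.306×10¹⁰)^(1/4).

T ≈ 480 K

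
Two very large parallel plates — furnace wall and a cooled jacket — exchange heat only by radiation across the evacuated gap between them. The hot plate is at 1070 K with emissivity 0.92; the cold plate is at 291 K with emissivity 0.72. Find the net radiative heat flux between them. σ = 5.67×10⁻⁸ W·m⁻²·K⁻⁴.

For two infinite grey parallel plates, q = σ(T₁⁴ − T₂⁴)/(1/ε₁ + 1/ε₂ − 1).
T₁⁴ − T₂⁴ = 1.311×10¹² − 7.171×10⁹ = 1.304×10¹² K⁴.
1/ε₁ + 1/ε₂ − 1 = 1.087 + 1.389 − 1 = 1.476.
q = 5.67×10⁻⁸ × 1.304×10¹² / 1.476.

q ≈ 50100 W/m²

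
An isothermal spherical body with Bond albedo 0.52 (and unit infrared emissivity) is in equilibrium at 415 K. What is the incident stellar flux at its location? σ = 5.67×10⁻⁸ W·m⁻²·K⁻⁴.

(1−a)S·πr² = σ·4πr²·T⁴ ⇒ S = 4σT⁴/(1−a).
S = 4·5.67×10⁻⁸·2.966×10¹⁰/0.480.

S ≈ 14000 W/m²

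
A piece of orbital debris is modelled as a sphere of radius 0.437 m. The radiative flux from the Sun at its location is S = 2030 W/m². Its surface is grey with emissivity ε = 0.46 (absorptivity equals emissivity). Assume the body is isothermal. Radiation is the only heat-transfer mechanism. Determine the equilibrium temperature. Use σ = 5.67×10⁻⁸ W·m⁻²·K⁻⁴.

At equilibrium, absorbed power = emitted power.
Absorbing cross-section = πr² = 0.5999 m²; emitting surface = 4πr² = 2.400 m² (ratio 4).
εS·A_cross = εσ·A_surf·T⁴  ⇒  T⁴ = S/(4σ)   (ε cancels).
T⁴ = 2030/(4·5.67×10⁻⁸) = 8.951×10⁹ K⁴.
T = (8.951×10⁹)^(1/4).

T ≈ 308 K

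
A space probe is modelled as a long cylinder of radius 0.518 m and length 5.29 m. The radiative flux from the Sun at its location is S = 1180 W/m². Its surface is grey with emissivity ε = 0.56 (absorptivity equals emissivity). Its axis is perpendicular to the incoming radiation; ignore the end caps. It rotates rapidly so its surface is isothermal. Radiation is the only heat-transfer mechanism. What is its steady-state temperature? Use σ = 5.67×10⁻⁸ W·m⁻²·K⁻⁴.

At equilibrium, absorbed power = emitted power.
Absorbing cross-section = 2rL = 5.480 m²; emitting surface = 2πrL = 17.22 m² (ratio π).
εS·A_cross = εσ·A_surf·T⁴  ⇒  T⁴ = S/(πσ)   (ε cancels).
T⁴ = 1180/(π·5.67×10⁻⁸) = 6.624×10⁹ K⁴.
T = (6.624×10⁹)^(1/4).

T ≈ 285 K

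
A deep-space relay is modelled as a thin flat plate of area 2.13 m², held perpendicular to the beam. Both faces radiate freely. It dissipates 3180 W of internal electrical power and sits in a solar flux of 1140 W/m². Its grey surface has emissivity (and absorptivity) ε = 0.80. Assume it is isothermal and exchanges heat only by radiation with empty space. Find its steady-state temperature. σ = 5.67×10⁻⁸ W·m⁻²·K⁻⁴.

At steady state, absorbed solar power + internal power = radiated power.
Absorbed: α·S·A_cross = 0.80·1140·2.130 = 1943 W (cross-section A).
Total input = 1943 + 3180 = 5123 W.
Radiated: εσ·A_surf·T⁴ with A_surf = 2A = 4.260 m².
T⁴ = 5123/(0.80·5.67×10⁻⁸·4.260) = 2.651×10¹⁰ K⁴.

T ≈ 404 K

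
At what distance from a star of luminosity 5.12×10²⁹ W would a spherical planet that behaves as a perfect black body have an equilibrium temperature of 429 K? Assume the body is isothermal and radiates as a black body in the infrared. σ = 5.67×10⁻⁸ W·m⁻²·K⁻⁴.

d ≈ 2.30×10¹² m

For an isothermal black-emitting sphere, (1−a)S·πr² = σ·4πr²·T⁴ ⇒ S = 4σT⁴/(1−a).
S = 4·5.67×10⁻⁸·(429)⁴/1.00 = 7682 W/m².
Flux falls as S = L/(4πd²), so d = √(L/(4πS)) = √(5.12×10²⁹/(4π·7682)).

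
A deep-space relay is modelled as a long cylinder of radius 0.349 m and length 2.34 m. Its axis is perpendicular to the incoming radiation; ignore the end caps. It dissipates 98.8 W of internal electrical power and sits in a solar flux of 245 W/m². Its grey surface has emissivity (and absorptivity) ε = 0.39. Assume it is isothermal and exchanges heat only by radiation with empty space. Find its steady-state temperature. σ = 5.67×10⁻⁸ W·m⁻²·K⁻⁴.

At steady state, absorbed solar power + internal power = radiated power.
Absorbed: α·S·A_cross = 0.39·245·1.633 = 156.1 W (cross-section 2rL).
Total input = 156.1 + 98.8 = 254.9 W.
Radiated: εσ·A_surf·T⁴ with A_surf = 2πrL = 5.131 m².
T⁴ = 254.9/(0.39·5.67×10⁻⁸·5.131) = 2.246×10⁹ K⁴.

T ≈ 218 K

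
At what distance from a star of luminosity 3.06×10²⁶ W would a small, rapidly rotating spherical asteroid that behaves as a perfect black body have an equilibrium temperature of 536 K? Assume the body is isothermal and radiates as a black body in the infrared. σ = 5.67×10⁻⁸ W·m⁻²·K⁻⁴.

d ≈ 3.61×10¹⁰ m

For an isothermal black-emitting sphere, (1−a)S·πr² = σ·4πr²·T⁴ ⇒ S = 4σT⁴/(1−a).
S = 4·5.67×10⁻⁸·(536)⁴/1.00 = 18720 W/m².
Flux falls as S = L/(4πd²), so d = √(L/(4πS)) = √(3.06×10²⁶/(4π·18720)).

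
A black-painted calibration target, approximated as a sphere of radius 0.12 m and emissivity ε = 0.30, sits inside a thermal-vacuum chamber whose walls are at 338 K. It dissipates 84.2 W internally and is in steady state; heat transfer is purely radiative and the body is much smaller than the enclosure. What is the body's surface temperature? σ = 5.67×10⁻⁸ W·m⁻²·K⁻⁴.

T ≈ 448 K

For a small grey body in a large enclosure, net radiated power = εσA(T⁴ − T_w⁴).
Steady state: P = εσA(T⁴ − T_w⁴) with A = 4πr² = 0.1810 m².
T⁴ = P/(εσA) + T_w⁴ = 84.2/(0.30·5.67×10⁻⁸·0.1810) + (338)⁴
    = 2.735×10¹⁰ + 1.305×10¹⁰ = 4.041×10¹⁰ K⁴.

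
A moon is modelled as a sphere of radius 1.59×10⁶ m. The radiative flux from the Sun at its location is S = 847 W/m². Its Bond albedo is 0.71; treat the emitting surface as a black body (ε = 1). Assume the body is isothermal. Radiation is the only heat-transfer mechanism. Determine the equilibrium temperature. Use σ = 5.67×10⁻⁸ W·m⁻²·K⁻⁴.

At equilibrium, absorbed power = emitted power.
Absorbing cross-section = πr² = 7.942×10¹² m²; emitting surface = 4πr² = 3.177×10¹³ m² (ratio 4).
(1−a)S·A_cross = εσ·A_surf·T⁴  ⇒  T⁴ = (1−a)S/(4σ).
T⁴ = 0.290·847/(4·5.67×10⁻⁸) = 1.083×10⁹ K⁴.
T = (1.083×10⁹)^(1/4).

T ≈ 181 K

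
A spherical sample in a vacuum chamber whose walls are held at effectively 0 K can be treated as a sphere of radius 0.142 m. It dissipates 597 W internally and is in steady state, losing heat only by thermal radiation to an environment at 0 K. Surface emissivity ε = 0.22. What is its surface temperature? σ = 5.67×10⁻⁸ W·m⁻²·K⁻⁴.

T ≈ 659 K

Steady state: internal power = radiated power, P = εσA T⁴.
Radiating area A = 4πr² = 0.2534 m².
T⁴ = P/(εσA) = 597/(0.22·5.67×10⁻⁸·0.2534) = 1.889×10¹¹ K⁴.
T = (1.889×10¹¹)^(1/4).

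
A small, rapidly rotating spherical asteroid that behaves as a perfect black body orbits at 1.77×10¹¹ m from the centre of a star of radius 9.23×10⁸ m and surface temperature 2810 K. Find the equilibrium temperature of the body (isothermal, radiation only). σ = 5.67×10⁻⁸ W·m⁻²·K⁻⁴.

T ≈ 143 K

The star's surface emits σT_*⁴; at distance d the flux is S = σT_*⁴(R_*/d)².
S = 5.67×10⁻⁸·(2810)⁴·(9.23×10⁸/1.77×10¹¹)² = 96.13 W/m².
For an isothermal sphere T⁴ = (1−a)S/(4σ) = 4.239×10⁸ K⁴.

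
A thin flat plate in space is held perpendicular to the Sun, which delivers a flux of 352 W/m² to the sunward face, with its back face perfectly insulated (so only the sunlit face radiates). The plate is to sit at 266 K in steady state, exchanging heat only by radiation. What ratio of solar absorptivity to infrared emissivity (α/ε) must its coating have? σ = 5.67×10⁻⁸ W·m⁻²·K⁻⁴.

α/ε ≈ 0.806

Balance: αS·A = εσ·1A·T⁴ ⇒ α/ε = σT⁴/S.
α/ε = 5.67×10⁻⁸·(266)⁴/352 = 5.67×10⁻⁸·5.006×10⁹/352.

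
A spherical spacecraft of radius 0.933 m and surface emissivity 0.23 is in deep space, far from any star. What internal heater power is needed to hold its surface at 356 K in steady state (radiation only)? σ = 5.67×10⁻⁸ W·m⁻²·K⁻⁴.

P = εσ·4πr²·T⁴.
4πr² = 10.94 m²; T⁴ = 1.606×10¹⁰ K⁴.
P = 0.23·5.67×10⁻⁸·10.94·1.606×10¹⁰.

P ≈ 2290 W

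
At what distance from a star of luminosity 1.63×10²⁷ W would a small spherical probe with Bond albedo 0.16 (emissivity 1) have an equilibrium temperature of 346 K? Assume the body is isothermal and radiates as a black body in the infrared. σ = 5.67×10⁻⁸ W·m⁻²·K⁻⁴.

d ≈ 1.83×10¹¹ m

For an isothermal black-emitting sphere, (1−a)S·πr² = σ·4πr²·T⁴ ⇒ S = 4σT⁴/(1−a).
S = 4·5.67×10⁻⁸·(346)⁴/0.840 = 3870 W/m².
Flux falls as S = L/(4πd²), so d = √(L/(4πS)) = √(1.63×10²⁷/(4π·3870)).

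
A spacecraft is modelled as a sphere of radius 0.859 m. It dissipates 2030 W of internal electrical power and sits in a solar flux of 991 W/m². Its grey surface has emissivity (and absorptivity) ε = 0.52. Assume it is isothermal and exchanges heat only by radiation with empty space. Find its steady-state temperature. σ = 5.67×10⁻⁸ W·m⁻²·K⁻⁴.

T ≈ 330 K

At steady state, absorbed solar power + internal power = radiated power.
Absorbed: α·S·A_cross = 0.52·991·2.318 = 1195 W (cross-section πr²).
Total input = 1195 + 2030 = 3225 W.
Radiated: εσ·A_surf·T⁴ with A_surf = 4πr² = 9.272 m².
T⁴ = 3225/(0.52·5.67×10⁻⁸·9.272) = 1.179×10¹⁰ K⁴.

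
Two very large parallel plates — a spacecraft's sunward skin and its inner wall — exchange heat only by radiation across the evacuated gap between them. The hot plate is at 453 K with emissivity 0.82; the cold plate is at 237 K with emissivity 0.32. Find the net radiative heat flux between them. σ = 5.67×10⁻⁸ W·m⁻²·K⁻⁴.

q ≈ 660 W/m²

For two infinite grey parallel plates, q = σ(T₁⁴ − T₂⁴)/(1/ε₁ + 1/ε₂ − 1).
T₁⁴ − T₂⁴ = 4.211×10¹⁰ − 3.155×10⁹ = 3.896×10¹⁰ K⁴.
1/ε₁ + 1/ε₂ − 1 = 1.220 + 3.125 − 1 = 3.345.
q = 5.67×10⁻⁸ × 3.896×10¹⁰ / 3.345.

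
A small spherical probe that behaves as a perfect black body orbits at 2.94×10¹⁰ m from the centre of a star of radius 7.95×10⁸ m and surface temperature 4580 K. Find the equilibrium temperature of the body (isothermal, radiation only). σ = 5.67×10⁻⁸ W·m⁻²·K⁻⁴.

The star's surface emits σT_*⁴; at distance d the flux is S = σT_*⁴(R_*/d)².
S = 5.67×10⁻⁸·(4580)⁴·(7.95×10⁸/2.94×10¹⁰)² = 18240 W/m².
For an isothermal sphere T⁴ = (1−a)S/(4σ) = 8.043×10¹⁰ K⁴.

T ≈ 533 K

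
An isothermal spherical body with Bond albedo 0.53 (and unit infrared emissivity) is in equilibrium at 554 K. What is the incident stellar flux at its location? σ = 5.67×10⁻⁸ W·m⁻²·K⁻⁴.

S ≈ 45500 W/m²

(1−a)S·πr² = σ·4πr²·T⁴ ⇒ S = 4σT⁴/(1−a).
S = 4·5.67×10⁻⁸·9.420×10¹⁰/0.470.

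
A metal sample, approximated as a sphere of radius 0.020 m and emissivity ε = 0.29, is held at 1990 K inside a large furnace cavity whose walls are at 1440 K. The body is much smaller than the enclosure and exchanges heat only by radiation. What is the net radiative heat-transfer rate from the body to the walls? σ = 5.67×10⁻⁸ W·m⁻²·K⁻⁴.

For a small grey body in a large enclosure: P_net = εσA(T_body⁴ − T_wall⁴).
A = 4πr² = 0.005027 m²; T_body⁴ − T_wall⁴ = 1.568×10¹³ − 4.300×10¹² = 1.138×10¹³ K⁴.
|P_net| = 0.29·5.67×10⁻⁸·0.005027·1.138×10¹³.

P_net ≈ 941 W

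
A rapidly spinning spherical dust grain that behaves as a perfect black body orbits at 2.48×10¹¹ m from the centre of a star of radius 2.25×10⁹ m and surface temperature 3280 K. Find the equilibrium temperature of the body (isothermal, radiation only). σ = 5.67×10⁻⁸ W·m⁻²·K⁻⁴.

T ≈ 221 K

The star's surface emits σT_*⁴; at distance d the flux is S = σT_*⁴(R_*/d)².
S = 5.67×10⁻⁸·(3280)⁴·(2.25×10⁹/2.48×10¹¹)² = 540.2 W/m².
For an isothermal sphere T⁴ = (1−a)S/(4σ) = 2.382×10⁹ K⁴.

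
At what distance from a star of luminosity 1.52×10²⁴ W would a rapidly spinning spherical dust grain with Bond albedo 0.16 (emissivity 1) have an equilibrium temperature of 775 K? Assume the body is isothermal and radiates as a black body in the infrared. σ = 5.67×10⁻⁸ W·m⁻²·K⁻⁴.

For an isothermal black-emitting sphere, (1−a)S·πr² = σ·4πr²·T⁴ ⇒ S = 4σT⁴/(1−a).
S = 4·5.67×10⁻⁸·(775)⁴/0.840 = 97400 W/m².
Flux falls as S = L/(4πd²), so d = √(L/(4πS)) = √(1.52×10²⁴/(4π·97400)).

d ≈ 1.11×10⁹ m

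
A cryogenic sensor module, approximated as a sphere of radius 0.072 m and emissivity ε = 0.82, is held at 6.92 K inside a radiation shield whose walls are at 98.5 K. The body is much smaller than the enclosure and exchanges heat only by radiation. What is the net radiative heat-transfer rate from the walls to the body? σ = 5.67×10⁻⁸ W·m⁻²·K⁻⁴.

For a small grey body in a large enclosure: P_net = εσA(T_body⁴ − T_wall⁴).
A = 4πr² = 0.06514 m²; T_body⁴ − T_wall⁴ = 2293 − 9.413×10⁷ = -9.413×10⁷ K⁴.
|P_net| = 0.82·5.67×10⁻⁸·0.06514·9.413×10⁷.

P_net ≈ 0.285 W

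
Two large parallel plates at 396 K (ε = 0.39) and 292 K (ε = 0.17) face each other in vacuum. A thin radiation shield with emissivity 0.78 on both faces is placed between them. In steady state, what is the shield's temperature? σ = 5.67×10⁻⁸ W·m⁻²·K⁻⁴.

In steady state the net flux on the hot side equals that on the cold side.
σ(T₁⁴−T_s⁴)/D₁ = σ(T_s⁴−T₂⁴)/D₂, with D₁ = 1/ε₁+1/ε_s−1 = 2.846, D₂ = 1/ε_s+1/ε₂−1 = 6.164.
Solve for T_s⁴: T_s⁴ = (D₂·T₁⁴ + D₁·T₂⁴)/(D₁+D₂) = 1.912×10¹⁰ K⁴.

T_s ≈ 372 K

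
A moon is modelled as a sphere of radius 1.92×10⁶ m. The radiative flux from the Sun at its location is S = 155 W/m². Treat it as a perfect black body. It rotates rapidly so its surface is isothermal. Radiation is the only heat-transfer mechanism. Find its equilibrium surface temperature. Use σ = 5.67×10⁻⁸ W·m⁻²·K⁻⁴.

T ≈ 162 K

At equilibrium, absorbed power = emitted power.
Absorbing cross-section = πr² = 1.158×10¹³ m²; emitting surface = 4πr² = 4.632×10¹³ m² (ratio 4).
S·A_cross = εσ·A_surf·T⁴  ⇒  T⁴ = S/(4σ).
T⁴ = 1.00·155/(4·5.67×10⁻⁸) = 6.834×10⁸ K⁴.
T = (6.834×10⁸)^(1/4).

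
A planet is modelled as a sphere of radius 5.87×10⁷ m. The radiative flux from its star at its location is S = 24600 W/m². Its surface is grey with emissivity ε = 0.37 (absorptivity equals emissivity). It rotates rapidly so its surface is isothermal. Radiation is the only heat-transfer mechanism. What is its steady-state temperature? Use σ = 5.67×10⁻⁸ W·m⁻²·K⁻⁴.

T ≈ 574 K

At equilibrium, absorbed power = emitted power.
Absorbing cross-section = πr² = 1.082×10¹⁶ m²; emitting surface = 4πr² = 4.330×10¹⁶ m² (ratio 4).
εS·A_cross = εσ·A_surf·T⁴  ⇒  T⁴ = S/(4σ)   (ε cancels).
T⁴ = 24600/(4·5.67×10⁻⁸) = 1.085×10¹¹ K⁴.
T = (1.085×10¹¹)^(1/4).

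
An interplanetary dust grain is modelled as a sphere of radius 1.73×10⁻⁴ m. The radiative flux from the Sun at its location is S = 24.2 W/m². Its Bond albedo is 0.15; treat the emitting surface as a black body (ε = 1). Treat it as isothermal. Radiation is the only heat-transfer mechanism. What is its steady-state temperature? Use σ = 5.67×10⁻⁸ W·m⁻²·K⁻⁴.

At equilibrium, absorbed power = emitted power.
Absorbing cross-section = πr² = 9.402×10⁻⁸ m²; emitting surface = 4πr² = 3.761×10⁻⁷ m² (ratio 4).
(1−a)S·A_cross = εσ·A_surf·T⁴  ⇒  T⁴ = (1−a)S/(4σ).
T⁴ = 0.850·24.2/(4·5.67×10⁻⁸) = 9.070×10⁷ K⁴.
T = (9.070×10⁷)^(1/4).

T ≈ 97.6 K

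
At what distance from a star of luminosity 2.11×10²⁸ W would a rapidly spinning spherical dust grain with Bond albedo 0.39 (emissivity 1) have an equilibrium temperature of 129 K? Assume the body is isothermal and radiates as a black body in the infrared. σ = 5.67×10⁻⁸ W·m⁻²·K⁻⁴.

For an isothermal black-emitting sphere, (1−a)S·πr² = σ·4πr²·T⁴ ⇒ S = 4σT⁴/(1−a).
S = 4·5.67×10⁻⁸·(129)⁴/0.610 = 103.0 W/m².
Flux falls as S = L/(4πd²), so d = √(L/(4πS)) = √(2.11×10²⁸/(4π·103.0)).

d ≈ 4.04×10¹² m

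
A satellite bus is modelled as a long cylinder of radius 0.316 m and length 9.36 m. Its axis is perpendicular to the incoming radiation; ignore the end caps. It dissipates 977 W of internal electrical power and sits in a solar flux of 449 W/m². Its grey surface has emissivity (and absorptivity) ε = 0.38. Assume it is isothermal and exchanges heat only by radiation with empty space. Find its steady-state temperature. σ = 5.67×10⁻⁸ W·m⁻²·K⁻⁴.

At steady state, absorbed solar power + internal power = radiated power.
Absorbed: α·S·A_cross = 0.38·449·5.916 = 1009 W (cross-section 2rL).
Total input = 1009 + 977 = 1986 W.
Radiated: εσ·A_surf·T⁴ with A_surf = 2πrL = 18.58 m².
T⁴ = 1986/(0.38·5.67×10⁻⁸·18.58) = 4.961×10⁹ K⁴.

T ≈ 265 K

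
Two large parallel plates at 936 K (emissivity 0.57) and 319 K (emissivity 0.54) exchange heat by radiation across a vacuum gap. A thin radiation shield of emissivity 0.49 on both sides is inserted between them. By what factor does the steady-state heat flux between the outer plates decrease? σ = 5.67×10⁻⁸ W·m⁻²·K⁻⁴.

Without shield: q₀ = σΔ(T⁴)/(1/ε₁+1/ε₂−1) with denominator 2.606.
With shield the two gaps are in series; the resistances add: (1/ε₁+1/ε_s−1)+(1/ε_s+1/ε₂−1) = 2.795+2.893 = 5.688.
Heat-flux ratio q₀/q = 5.688/2.606.

factor ≈ 2.18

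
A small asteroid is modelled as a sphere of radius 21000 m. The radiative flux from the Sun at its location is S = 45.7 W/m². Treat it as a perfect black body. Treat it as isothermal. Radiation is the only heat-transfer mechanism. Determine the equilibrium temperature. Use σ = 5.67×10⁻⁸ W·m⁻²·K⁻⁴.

T ≈ 119 K

At equilibrium, absorbed power = emitted power.
Absorbing cross-section = πr² = 1.385×10⁹ m²; emitting surface = 4πr² = 5.542×10⁹ m² (ratio 4).
S·A_cross = εσ·A_surf·T⁴  ⇒  T⁴ = S/(4σ).
T⁴ = 1.00·45.7/(4·5.67×10⁻⁸) = 2.015×10⁸ K⁴.
T = (2.015×10⁸)^(1/4).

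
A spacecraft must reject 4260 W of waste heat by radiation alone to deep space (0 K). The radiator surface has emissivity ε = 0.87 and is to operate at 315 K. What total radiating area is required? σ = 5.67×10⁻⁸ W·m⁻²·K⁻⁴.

P = εσA T⁴ ⇒ A = P/(εσT⁴).
T⁴ = 9.846×10⁹ K⁴.
A = 4260/(0.87 × 5.67×10⁻⁸ × 9.846×10⁹).

A ≈ 8.77 m²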